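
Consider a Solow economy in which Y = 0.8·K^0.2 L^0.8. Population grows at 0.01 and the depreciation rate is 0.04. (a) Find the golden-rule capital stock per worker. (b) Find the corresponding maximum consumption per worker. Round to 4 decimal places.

(a) k_gold ≈ 4.2799; (b) c_gold ≈ 0.8560

Capital per worker breaks even when investment replaces (n + δ)·k; here n + δ = 0.05.
Maximizing c = f(k) − (n+δ)·k gives f'(k) = n+δ, i.e. 0.2·0.8·k^(0.2−1) = 0.05, so k_gold = (0.2·0.8/0.05)^(1/0.8) ≈ 4.2799.
y_gold = 0.8·4.2799^0.2 ≈ 1.0700; c_gold = y_gold − 0.05·k_gold ≈ 0.8560.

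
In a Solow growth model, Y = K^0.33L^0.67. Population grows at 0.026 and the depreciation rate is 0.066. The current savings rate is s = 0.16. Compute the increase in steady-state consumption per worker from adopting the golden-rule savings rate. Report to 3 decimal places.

Δc ≈ 0.154

Capital per worker breaks even when investment replaces (n + δ)·k; here n + δ = 0.092.
Current steady state (s = 0.16): k* = (0.16/0.092)^(1/0.67) ≈ 2.2840, y* = 2.2840^0.33 ≈ 1.3133, c* = (1−0.16)·1.3133 ≈ 1.1032.
Setting f'(k) = n+δ gives 0.33·k^(0.33−1) = 0.092, hence k_gold = (0.33/0.092)^(1/0.67) ≈ 6.7290.
y_gold = 6.7290^0.33 ≈ 1.8760, c_gold = y_gold − 0.092·k_gold ≈ 1.2569.
Gain: Δc = 1.2569 − 1.1032 ≈ 0.1537.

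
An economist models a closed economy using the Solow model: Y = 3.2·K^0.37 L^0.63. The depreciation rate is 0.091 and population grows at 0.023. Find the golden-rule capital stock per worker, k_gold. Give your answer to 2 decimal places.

The effective depreciation rate is n + δ = 0.023 + 0.091 = 0.114.
Setting f'(k) = n+δ gives 0.37·3.2·k^(0.37−1) = 0.114, hence k_gold = (0.37·3.2/0.114)^(1/0.63) ≈ 41.0589.

k_gold ≈ 41.06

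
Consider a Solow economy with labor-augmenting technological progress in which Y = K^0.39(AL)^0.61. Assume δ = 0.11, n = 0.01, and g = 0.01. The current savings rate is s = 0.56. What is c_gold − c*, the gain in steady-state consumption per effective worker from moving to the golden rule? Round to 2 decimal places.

The effective depreciation rate is n + g + δ = 0.01 + 0.01 + 0.11 = 0.13.
Current steady state (s = 0.56): k* = (0.56/0.13)^(1/0.61) ≈ 10.9584, y* = 10.9584^0.39 ≈ 2.5439, c* = (1−0.56)·2.5439 ≈ 1.1193.
Golden rule sets MPK = n+g+δ: 0.39·k^(0.39−1) = 0.13, so k_gold = (0.39/0.13)^(1/0.61) ≈ 6.0557.
y_gold = 6.0557^0.39 ≈ 2.0186, c_gold = y_gold − 0.13·k_gold ≈ 1.2313.
Gain: Δc = 1.2313 − 1.1193 ≈ 0.1120.

Δc ≈ 0.11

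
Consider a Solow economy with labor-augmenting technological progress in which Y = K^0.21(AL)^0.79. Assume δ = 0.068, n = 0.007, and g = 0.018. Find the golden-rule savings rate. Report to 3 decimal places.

s_gold = 0.210

Capital per effective worker breaks even when investment replaces (n + g + δ)·k; here n + g + δ = 0.093.
At the golden rule MPK = n+g+δ, and in any Cobb-Douglas steady state s = (n+g+δ)·k/y = MPK·k/y = capital's share 0.21.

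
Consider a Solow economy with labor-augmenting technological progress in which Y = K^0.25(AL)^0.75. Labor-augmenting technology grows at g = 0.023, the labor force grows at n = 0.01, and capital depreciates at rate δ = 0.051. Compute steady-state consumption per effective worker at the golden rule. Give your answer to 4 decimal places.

c_gold ≈ 1.0788

The effective depreciation rate is n + g + δ = 0.01 + 0.023 + 0.051 = 0.084.
Golden rule sets MPK = n+g+δ: 0.25·k^(0.25−1) = 0.084, so k_gold = (0.25/0.084)^(1/0.75) ≈ 4.2810.
y_gold = 4.2810^0.25 ≈ 1.4384.
c_gold = y_gold − (n+g+δ)·k_gold = 1.4384 − 0.084·4.2810 ≈ 1.0788.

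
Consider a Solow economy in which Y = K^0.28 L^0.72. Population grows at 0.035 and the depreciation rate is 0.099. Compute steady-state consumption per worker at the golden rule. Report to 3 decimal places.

c_gold ≈ 0.959

n + δ = 0.035 + 0.099 = 0.134.
Setting f'(k) = n+δ gives 0.28·k^(0.28−1) = 0.134, hence k_gold = (0.28/0.134)^(1/0.72) ≈ 2.7830.
y_gold = 2.7830^0.28 ≈ 1.3319.
c_gold = y_gold − (n+δ)·k_gold = 1.3319 − 0.134·2.7830 ≈ 0.9590.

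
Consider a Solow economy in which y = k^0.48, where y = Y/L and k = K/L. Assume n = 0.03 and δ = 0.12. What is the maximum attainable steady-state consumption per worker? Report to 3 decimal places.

Break-even investment rate: n + δ = 0.03 + 0.12 = 0.15.
Setting f'(k) = n+δ gives 0.48·k^(0.48−1) = 0.15, hence k_gold = (0.48/0.15)^(1/0.52) ≈ 9.3636.
y_gold = 9.3636^0.48 ≈ 2.9261.
c_gold = y_gold − (n+δ)·k_gold = 2.9261 − 0.15·9.3636 ≈ 1.5216.

c_gold ≈ 1.522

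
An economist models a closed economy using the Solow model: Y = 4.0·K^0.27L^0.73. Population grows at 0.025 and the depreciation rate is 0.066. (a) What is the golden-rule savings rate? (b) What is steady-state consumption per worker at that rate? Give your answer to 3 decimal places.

(a) s_gold = 0.270; (b) c_gold ≈ 7.290

Break-even investment rate: n + δ = 0.025 + 0.066 = 0.091.
For Cobb-Douglas, s_gold equals capital's share: s_gold = 0.27.
Golden rule sets MPK = n+δ: 0.27·4.0·k^(0.27−1) = 0.091, so k_gold = (0.27·4.0/0.091)^(1/0.73) ≈ 29.6317.
y_gold = 4.0·29.6317^0.27 ≈ 9.9870; c_gold = (1−0.27)·y_gold ≈ 7.2905.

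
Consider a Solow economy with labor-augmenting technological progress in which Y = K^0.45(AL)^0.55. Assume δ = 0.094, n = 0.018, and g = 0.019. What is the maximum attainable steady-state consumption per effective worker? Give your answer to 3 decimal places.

Break-even investment rate: n + g + δ = 0.018 + 0.019 + 0.094 = 0.131.
Maximizing c = f(k) − (n+g+δ)·k gives f'(k) = n+g+δ, i.e. 0.45·k^(0.45−1) = 0.131, so k_gold = (0.45/0.131)^(1/0.55) ≈ 9.4284.
y_gold = 9.4284^0.45 ≈ 2.7447.
c_gold = y_gold − (n+g+δ)·k_gold = 2.7447 − 0.131·9.4284 ≈ 1.5096.

c_gold ≈ 1.510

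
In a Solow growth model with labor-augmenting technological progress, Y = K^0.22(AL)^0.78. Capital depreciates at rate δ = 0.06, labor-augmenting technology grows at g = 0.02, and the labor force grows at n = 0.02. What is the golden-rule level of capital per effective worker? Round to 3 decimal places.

k_gold ≈ 2.748

Break-even investment rate: n + g + δ = 0.02 + 0.02 + 0.06 = 0.1.
Golden rule sets MPK = n+g+δ: 0.22·k^(0.22−1) = 0.1, so k_gold = (0.22/0.1)^(1/0.78) ≈ 2.7479.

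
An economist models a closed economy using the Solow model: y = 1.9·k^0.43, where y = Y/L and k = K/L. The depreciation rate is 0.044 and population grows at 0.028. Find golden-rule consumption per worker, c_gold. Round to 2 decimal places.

n + δ = 0.028 + 0.044 = 0.072.
Maximizing c = f(k) − (n+δ)·k gives f'(k) = n+δ, i.e. 0.43·1.9·k^(0.43−1) = 0.072, so k_gold = (0.43·1.9/0.072)^(1/0.57) ≈ 70.9061.
y_gold = 1.9·70.9061^0.43 ≈ 11.8726.
c_gold = y_gold − (n+δ)·k_gold = 11.8726 − 0.072·70.9061 ≈ 6.7674.

c_gold ≈ 6.77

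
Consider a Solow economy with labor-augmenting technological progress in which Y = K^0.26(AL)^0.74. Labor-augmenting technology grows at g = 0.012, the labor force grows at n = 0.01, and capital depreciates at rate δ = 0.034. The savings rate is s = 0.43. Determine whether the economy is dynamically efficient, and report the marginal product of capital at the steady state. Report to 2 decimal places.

The effective depreciation rate is n + g + δ = 0.01 + 0.012 + 0.034 = 0.056.
Steady-state k*: s·k^0.26 = 0.056·k gives k* = (0.43/0.056)^(1/0.74) ≈ 15.7154.
MPK = 0.26·15.7154^(-0.74) ≈ 0.0339.
MPK < n+g+δ = 0.056, so the economy is dynamically inefficient (over-saving).

dynamically inefficient; MPK ≈ 0.03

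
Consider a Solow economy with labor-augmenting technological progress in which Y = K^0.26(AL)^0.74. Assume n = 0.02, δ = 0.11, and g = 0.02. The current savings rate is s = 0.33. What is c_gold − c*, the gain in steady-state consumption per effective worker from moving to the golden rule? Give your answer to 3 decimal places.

Δc ≈ 0.014

Break-even investment rate: n + g + δ = 0.02 + 0.02 + 0.11 = 0.15.
Current steady state (s = 0.33): k* = (0.33/0.15)^(1/0.74) ≈ 2.9022, y* = 2.9022^0.26 ≈ 1.3192, c* = (1−0.33)·1.3192 ≈ 0.8839.
At the golden rule the marginal product of capital equals n+g+δ: 0.26·k^(0.26−1) = 0.15. Solving, k_gold = (0.26/0.15)^(1/0.74) ≈ 2.1029.
y_gold = 2.1029^0.26 ≈ 1.2132, c_gold = y_gold − 0.15·k_gold ≈ 0.8978.
Gain: Δc = 0.8978 − 0.8839 ≈ 0.0139.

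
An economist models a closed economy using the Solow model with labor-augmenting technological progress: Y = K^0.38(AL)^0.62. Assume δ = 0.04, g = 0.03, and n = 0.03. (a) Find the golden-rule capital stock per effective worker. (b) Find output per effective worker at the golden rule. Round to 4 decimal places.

(a) k_gold ≈ 8.6126; (b) y_gold ≈ 2.2665

n + g + δ = 0.03 + 0.03 + 0.04 = 0.1.
Maximizing c = f(k) − (n+g+δ)·k gives f'(k) = n+g+δ, i.e. 0.38·k^(0.38−1) = 0.1, so k_gold = (0.38/0.1)^(1/0.62) ≈ 8.6126.
y_gold = 8.6126^0.38 ≈ 2.2665.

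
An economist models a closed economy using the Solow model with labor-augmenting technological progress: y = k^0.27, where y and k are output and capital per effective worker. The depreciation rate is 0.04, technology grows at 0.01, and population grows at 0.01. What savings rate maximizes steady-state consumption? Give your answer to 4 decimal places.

s_gold = 0.2700

n + g + δ = 0.01 + 0.01 + 0.04 = 0.06.
At the golden rule MPK = n+g+δ, and in any Cobb-Douglas steady state s = (n+g+δ)·k/y = MPK·k/y = capital's share 0.27.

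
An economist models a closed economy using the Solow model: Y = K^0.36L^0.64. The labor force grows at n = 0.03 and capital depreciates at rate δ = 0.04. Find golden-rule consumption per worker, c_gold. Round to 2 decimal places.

c_gold ≈ 1.61

The effective depreciation rate is n + δ = 0.03 + 0.04 = 0.07.
Setting f'(k) = n+δ gives 0.36·k^(0.36−1) = 0.07, hence k_gold = (0.36/0.07)^(1/0.64) ≈ 12.9198.
y_gold = 12.9198^0.36 ≈ 2.5122.
c_gold = y_gold − (n+δ)·k_gold = 2.5122 − 0.07·12.9198 ≈ 1.6078.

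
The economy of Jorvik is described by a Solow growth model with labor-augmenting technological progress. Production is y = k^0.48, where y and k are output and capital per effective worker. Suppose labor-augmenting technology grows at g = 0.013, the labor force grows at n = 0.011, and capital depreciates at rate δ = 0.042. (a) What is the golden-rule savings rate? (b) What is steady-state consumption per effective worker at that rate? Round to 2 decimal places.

Capital per effective worker breaks even when investment replaces (n + g + δ)·k; here n + g + δ = 0.066.
For Cobb-Douglas, s_gold equals capital's share: s_gold = 0.48.
Setting f'(k) = n+g+δ gives 0.48·k^(0.48−1) = 0.066, hence k_gold = (0.48/0.066)^(1/0.52) ≈ 45.4057.
y_gold = 45.4057^0.48 ≈ 6.2433; c_gold = (1−0.48)·y_gold ≈ 3.2465.

(a) s_gold = 0.48; (b) c_gold ≈ 3.25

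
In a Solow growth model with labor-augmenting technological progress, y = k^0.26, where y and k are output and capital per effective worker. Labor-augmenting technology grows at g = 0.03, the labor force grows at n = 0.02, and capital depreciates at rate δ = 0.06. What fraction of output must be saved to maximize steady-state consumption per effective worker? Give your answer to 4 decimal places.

s_gold = 0.2600

Capital per effective worker breaks even when investment replaces (n + g + δ)·k; here n + g + δ = 0.11.
At the golden rule MPK = n+g+δ, and in any Cobb-Douglas steady state s = (n+g+δ)·k/y = MPK·k/y = capital's share 0.26.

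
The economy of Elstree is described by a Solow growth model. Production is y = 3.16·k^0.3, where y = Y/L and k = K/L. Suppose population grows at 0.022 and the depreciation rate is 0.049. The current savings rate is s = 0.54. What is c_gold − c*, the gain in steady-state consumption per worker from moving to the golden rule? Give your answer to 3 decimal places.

Capital per worker breaks even when investment replaces (n + δ)·k; here n + δ = 0.071.
Current steady state (s = 0.54): k* = (0.54·3.16/0.071)^(1/0.7) ≈ 93.8866, y* = 3.16·93.8866^0.3 ≈ 12.3443, c* = (1−0.54)·12.3443 ≈ 5.6784.
At the golden rule the marginal product of capital equals n+δ: 0.3·3.16·k^(0.3−1) = 0.071. Solving, k_gold = (0.3·3.16/0.071)^(1/0.7) ≈ 40.5442.
y_gold = 3.16·40.5442^0.3 ≈ 9.5955, c_gold = y_gold − 0.071·k_gold ≈ 6.7168.
Gain: Δc = 6.7168 − 5.6784 ≈ 1.0384.

Δc ≈ 1.038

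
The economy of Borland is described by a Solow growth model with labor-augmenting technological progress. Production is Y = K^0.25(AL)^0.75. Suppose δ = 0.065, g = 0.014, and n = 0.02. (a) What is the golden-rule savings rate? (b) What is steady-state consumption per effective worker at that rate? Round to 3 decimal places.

(a) s_gold = 0.250; (b) c_gold ≈ 1.021

n + g + δ = 0.02 + 0.014 + 0.065 = 0.099.
For Cobb-Douglas, s_gold equals capital's share: s_gold = 0.25.
At the golden rule the marginal product of capital equals n+g+δ: 0.25·k^(0.25−1) = 0.099. Solving, k_gold = (0.25/0.099)^(1/0.75) ≈ 3.4388.
y_gold = 3.4388^0.25 ≈ 1.3618; c_gold = (1−0.25)·y_gold ≈ 1.0213.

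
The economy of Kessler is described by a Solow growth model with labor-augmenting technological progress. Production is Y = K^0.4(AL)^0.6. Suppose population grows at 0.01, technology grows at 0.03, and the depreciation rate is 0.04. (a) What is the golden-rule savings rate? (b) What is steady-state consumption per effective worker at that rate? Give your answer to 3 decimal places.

(a) s_gold = 0.400; (b) c_gold ≈ 1.754

The effective depreciation rate is n + g + δ = 0.01 + 0.03 + 0.04 = 0.08.
For Cobb-Douglas, s_gold equals capital's share: s_gold = 0.4.
Setting f'(k) = n+g+δ gives 0.4·k^(0.4−1) = 0.08, hence k_gold = (0.4/0.08)^(1/0.6) ≈ 14.6201.
y_gold = 14.6201^0.4 ≈ 2.9240; c_gold = (1−0.4)·y_gold ≈ 1.7544.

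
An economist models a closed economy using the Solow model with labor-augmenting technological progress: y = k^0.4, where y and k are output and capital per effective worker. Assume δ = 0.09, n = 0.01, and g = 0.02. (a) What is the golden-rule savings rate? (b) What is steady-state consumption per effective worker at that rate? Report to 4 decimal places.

Capital per effective worker breaks even when investment replaces (n + g + δ)·k; here n + g + δ = 0.12.
For Cobb-Douglas, s_gold equals capital's share: s_gold = 0.4.
Setting f'(k) = n+g+δ gives 0.4·k^(0.4−1) = 0.12, hence k_gold = (0.4/0.12)^(1/0.6) ≈ 7.4381.
y_gold = 7.4381^0.4 ≈ 2.2314; c_gold = (1−0.4)·y_gold ≈ 1.3389.

(a) s_gold = 0.4000; (b) c_gold ≈ 1.3389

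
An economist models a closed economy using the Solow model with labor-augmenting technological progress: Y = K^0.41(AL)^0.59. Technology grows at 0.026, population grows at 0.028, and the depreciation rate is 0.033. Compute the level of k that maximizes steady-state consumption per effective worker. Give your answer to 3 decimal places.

k_gold ≈ 13.840

The effective depreciation rate is n + g + δ = 0.028 + 0.026 + 0.033 = 0.087.
Setting f'(k) = n+g+δ gives 0.41·k^(0.41−1) = 0.087, hence k_gold = (0.41/0.087)^(1/0.59) ≈ 13.8397.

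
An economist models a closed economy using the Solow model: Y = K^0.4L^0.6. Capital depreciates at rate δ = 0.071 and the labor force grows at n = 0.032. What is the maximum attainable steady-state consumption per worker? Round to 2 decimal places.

c_gold ≈ 1.48

n + δ = 0.032 + 0.071 = 0.103.
Golden rule sets MPK = n+δ: 0.4·k^(0.4−1) = 0.103, so k_gold = (0.4/0.103)^(1/0.6) ≈ 9.5948.
y_gold = 9.5948^0.4 ≈ 2.4707.
c_gold = y_gold − (n+δ)·k_gold = 2.4707 − 0.103·9.5948 ≈ 1.4824.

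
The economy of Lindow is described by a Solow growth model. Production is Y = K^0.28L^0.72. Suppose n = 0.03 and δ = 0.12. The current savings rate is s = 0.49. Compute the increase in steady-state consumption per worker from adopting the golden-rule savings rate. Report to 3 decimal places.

n + δ = 0.03 + 0.12 = 0.15.
Current steady state (s = 0.49): k* = (0.49/0.15)^(1/0.72) ≈ 5.1765, y* = 5.1765^0.28 ≈ 1.5846, c* = (1−0.49)·1.5846 ≈ 0.8082.
Golden rule sets MPK = n+δ: 0.28·k^(0.28−1) = 0.15, so k_gold = (0.28/0.15)^(1/0.72) ≈ 2.3795.
y_gold = 2.3795^0.28 ≈ 1.2747, c_gold = y_gold − 0.15·k_gold ≈ 0.9178.
Gain: Δc = 0.9178 − 0.8082 ≈ 0.1096.

Δc ≈ 0.110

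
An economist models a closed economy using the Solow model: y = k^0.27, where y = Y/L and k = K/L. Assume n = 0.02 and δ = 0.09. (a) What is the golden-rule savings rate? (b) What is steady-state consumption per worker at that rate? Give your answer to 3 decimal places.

(a) s_gold = 0.270; (b) c_gold ≈ 1.018

The effective depreciation rate is n + δ = 0.02 + 0.09 = 0.11.
For Cobb-Douglas, s_gold equals capital's share: s_gold = 0.27.
Setting f'(k) = n+δ gives 0.27·k^(0.27−1) = 0.11, hence k_gold = (0.27/0.11)^(1/0.73) ≈ 3.4214.
y_gold = 3.4214^0.27 ≈ 1.3939; c_gold = (1−0.27)·y_gold ≈ 1.0176.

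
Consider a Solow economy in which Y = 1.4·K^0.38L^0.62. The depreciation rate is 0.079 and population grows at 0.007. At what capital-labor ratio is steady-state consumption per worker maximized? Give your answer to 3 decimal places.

k_gold ≈ 18.900

n + δ = 0.007 + 0.079 = 0.086.
Golden rule sets MPK = n+δ: 0.38·1.4·k^(0.38−1) = 0.086, so k_gold = (0.38·1.4/0.086)^(1/0.62) ≈ 18.9005.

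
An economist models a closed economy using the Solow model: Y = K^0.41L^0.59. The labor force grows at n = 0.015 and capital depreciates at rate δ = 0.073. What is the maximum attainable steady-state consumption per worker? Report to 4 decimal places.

n + δ = 0.015 + 0.073 = 0.088.
Setting f'(k) = n+δ gives 0.41·k^(0.41−1) = 0.088, hence k_gold = (0.41/0.088)^(1/0.59) ≈ 13.5742.
y_gold = 13.5742^0.41 ≈ 2.9135.
c_gold = y_gold − (n+δ)·k_gold = 2.9135 − 0.088·13.5742 ≈ 1.7190.

c_gold ≈ 1.7190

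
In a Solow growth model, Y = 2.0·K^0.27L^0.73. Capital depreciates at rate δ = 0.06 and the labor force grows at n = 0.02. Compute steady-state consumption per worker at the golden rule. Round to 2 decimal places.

n + δ = 0.02 + 0.06 = 0.08.
Setting f'(k) = n+δ gives 0.27·2.0·k^(0.27−1) = 0.08, hence k_gold = (0.27·2.0/0.08)^(1/0.73) ≈ 13.6783.
y_gold = 2.0·13.6783^0.27 ≈ 4.0528.
c_gold = y_gold − (n+δ)·k_gold = 4.0528 − 0.08·13.6783 ≈ 2.9586.

c_gold ≈ 2.96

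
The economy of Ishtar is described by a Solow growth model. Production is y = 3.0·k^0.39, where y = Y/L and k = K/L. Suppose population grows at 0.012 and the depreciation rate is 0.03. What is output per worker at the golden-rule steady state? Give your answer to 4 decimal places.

y_gold ≈ 25.1729

Capital per worker breaks even when investment replaces (n + δ)·k; here n + δ = 0.042.
Setting f'(k) = n+δ gives 0.39·3.0·k^(0.39−1) = 0.042, hence k_gold = (0.39·3.0/0.042)^(1/0.61) ≈ 233.7483.
Output: y_gold = 3.0·k_gold^0.39 = 3.0·233.7483^0.39 ≈ 25.1729.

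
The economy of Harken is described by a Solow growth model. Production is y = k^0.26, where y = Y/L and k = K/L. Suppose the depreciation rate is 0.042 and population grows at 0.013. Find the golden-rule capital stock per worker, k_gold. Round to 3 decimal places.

k_gold ≈ 8.159

n + δ = 0.013 + 0.042 = 0.055.
Maximizing c = f(k) − (n+δ)·k gives f'(k) = n+δ, i.e. 0.26·k^(0.26−1) = 0.055, so k_gold = (0.26/0.055)^(1/0.74) ≈ 8.1590.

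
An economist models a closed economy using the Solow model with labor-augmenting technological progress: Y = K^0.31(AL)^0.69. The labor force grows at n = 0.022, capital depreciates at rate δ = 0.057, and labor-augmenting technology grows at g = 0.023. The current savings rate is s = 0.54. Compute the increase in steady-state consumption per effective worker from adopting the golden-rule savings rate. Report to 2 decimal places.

Δc ≈ 0.16

Break-even investment rate: n + g + δ = 0.022 + 0.023 + 0.057 = 0.102.
Current steady state (s = 0.54): k* = (0.54/0.102)^(1/0.69) ≈ 11.1938, y* = 11.1938^0.31 ≈ 2.1144, c* = (1−0.54)·2.1144 ≈ 0.9726.
Maximizing c = f(k) − (n+g+δ)·k gives f'(k) = n+g+δ, i.e. 0.31·k^(0.31−1) = 0.102, so k_gold = (0.31/0.102)^(1/0.69) ≈ 5.0079.
y_gold = 5.0079^0.31 ≈ 1.6478, c_gold = y_gold − 0.102·k_gold ≈ 1.1370.
Gain: Δc = 1.1370 − 0.9726 ≈ 0.1643.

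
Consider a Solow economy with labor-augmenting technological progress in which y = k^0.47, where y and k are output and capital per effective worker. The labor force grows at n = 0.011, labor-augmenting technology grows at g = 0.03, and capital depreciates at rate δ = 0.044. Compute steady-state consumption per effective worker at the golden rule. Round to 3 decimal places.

n + g + δ = 0.011 + 0.03 + 0.044 = 0.085.
Maximizing c = f(k) − (n+g+δ)·k gives f'(k) = n+g+δ, i.e. 0.47·k^(0.47−1) = 0.085, so k_gold = (0.47/0.085)^(1/0.53) ≈ 25.1931.
y_gold = 25.1931^0.47 ≈ 4.5562.
c_gold = y_gold − (n+g+δ)·k_gold = 4.5562 − 0.085·25.1931 ≈ 2.4148.

c_gold ≈ 2.415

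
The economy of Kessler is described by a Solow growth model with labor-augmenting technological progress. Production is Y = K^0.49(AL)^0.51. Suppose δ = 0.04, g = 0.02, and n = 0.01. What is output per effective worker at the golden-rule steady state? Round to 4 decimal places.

y_gold ≈ 6.4857

Capital per effective worker breaks even when investment replaces (n + g + δ)·k; here n + g + δ = 0.07.
Setting f'(k) = n+g+δ gives 0.49·k^(0.49−1) = 0.07, hence k_gold = (0.49/0.07)^(1/0.51) ≈ 45.3999.
Output: y_gold = k_gold^0.49 = 45.3999^0.49 ≈ 6.4857.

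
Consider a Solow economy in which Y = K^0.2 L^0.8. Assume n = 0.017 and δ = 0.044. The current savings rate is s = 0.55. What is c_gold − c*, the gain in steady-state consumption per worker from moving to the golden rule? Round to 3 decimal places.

Δc ≈ 0.297

Break-even investment rate: n + δ = 0.017 + 0.044 = 0.061.
Current steady state (s = 0.55): k* = (0.55/0.061)^(1/0.8) ≈ 15.6240, y* = 15.6240^0.2 ≈ 1.7328, c* = (1−0.55)·1.7328 ≈ 0.7798.
Golden rule sets MPK = n+δ: 0.2·k^(0.2−1) = 0.061, so k_gold = (0.2/0.061)^(1/0.8) ≈ 4.4119.
y_gold = 4.4119^0.2 ≈ 1.3456, c_gold = y_gold − 0.061·k_gold ≈ 1.0765.
Gain: Δc = 1.0765 − 0.7798 ≈ 0.2967.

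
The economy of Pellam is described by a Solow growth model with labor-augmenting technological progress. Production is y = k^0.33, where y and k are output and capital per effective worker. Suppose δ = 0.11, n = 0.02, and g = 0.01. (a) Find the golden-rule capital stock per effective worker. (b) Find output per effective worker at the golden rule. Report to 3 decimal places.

(a) k_gold ≈ 3.596; (b) y_gold ≈ 1.526

The effective depreciation rate is n + g + δ = 0.02 + 0.01 + 0.11 = 0.14.
Setting f'(k) = n+g+δ gives 0.33·k^(0.33−1) = 0.14, hence k_gold = (0.33/0.14)^(1/0.67) ≈ 3.5958.
y_gold = 3.5958^0.33 ≈ 1.5255.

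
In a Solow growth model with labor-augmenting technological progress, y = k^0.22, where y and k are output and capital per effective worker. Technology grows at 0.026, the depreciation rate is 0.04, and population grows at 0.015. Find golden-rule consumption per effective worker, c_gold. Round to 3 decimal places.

c_gold ≈ 1.034

n + g + δ = 0.015 + 0.026 + 0.04 = 0.081.
At the golden rule the marginal product of capital equals n+g+δ: 0.22·k^(0.22−1) = 0.081. Solving, k_gold = (0.22/0.081)^(1/0.78) ≈ 3.6002.
y_gold = 3.6002^0.22 ≈ 1.3255.
c_gold = y_gold − (n+g+δ)·k_gold = 1.3255 − 0.081·3.6002 ≈ 1.0339.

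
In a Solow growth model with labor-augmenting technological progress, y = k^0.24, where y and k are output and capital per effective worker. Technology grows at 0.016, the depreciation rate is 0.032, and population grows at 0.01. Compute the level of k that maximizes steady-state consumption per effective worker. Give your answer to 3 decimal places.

k_gold ≈ 6.480

n + g + δ = 0.01 + 0.016 + 0.032 = 0.058.
Maximizing c = f(k) − (n+g+δ)·k gives f'(k) = n+g+δ, i.e. 0.24·k^(0.24−1) = 0.058, so k_gold = (0.24/0.058)^(1/0.76) ≈ 6.4797.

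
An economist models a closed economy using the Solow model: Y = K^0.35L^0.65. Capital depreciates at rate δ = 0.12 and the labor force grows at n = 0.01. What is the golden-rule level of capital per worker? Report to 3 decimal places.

Capital per worker breaks even when investment replaces (n + δ)·k; here n + δ = 0.13.
Golden rule sets MPK = n+δ: 0.35·k^(0.35−1) = 0.13, so k_gold = (0.35/0.13)^(1/0.65) ≈ 4.5891.

k_gold ≈ 4.589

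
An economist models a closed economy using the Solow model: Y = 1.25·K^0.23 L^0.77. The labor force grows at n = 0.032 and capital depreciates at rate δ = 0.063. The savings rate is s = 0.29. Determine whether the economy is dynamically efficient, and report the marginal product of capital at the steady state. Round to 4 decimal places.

The effective depreciation rate is n + δ = 0.032 + 0.063 = 0.095.
Steady-state k*: s·A·k^0.23 = 0.095·k gives k* = (0.29·1.25/0.095)^(1/0.77) ≈ 5.6925.
MPK = 0.23·1.25·5.6925^(-0.77) ≈ 0.0753.
MPK < n+δ = 0.095, so the economy is dynamically inefficient (over-saving).

dynamically inefficient; MPK ≈ 0.0753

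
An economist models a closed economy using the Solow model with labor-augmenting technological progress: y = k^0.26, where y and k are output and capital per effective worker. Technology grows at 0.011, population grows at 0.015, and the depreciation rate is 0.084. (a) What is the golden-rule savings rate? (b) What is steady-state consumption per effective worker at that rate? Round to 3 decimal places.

(a) s_gold = 0.260; (b) c_gold ≈ 1.001

Break-even investment rate: n + g + δ = 0.015 + 0.011 + 0.084 = 0.11.
For Cobb-Douglas, s_gold equals capital's share: s_gold = 0.26.
Golden rule sets MPK = n+g+δ: 0.26·k^(0.26−1) = 0.11, so k_gold = (0.26/0.11)^(1/0.74) ≈ 3.1977.
y_gold = 3.1977^0.26 ≈ 1.3529; c_gold = (1−0.26)·y_gold ≈ 1.0011.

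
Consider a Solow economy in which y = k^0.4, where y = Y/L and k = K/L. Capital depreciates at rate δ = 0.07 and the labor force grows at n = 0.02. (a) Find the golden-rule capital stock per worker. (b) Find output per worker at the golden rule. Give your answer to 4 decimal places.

(a) k_gold ≈ 12.0142; (b) y_gold ≈ 2.7032

Capital per worker breaks even when investment replaces (n + δ)·k; here n + δ = 0.09.
Setting f'(k) = n+δ gives 0.4·k^(0.4−1) = 0.09, hence k_gold = (0.4/0.09)^(1/0.6) ≈ 12.0142.
y_gold = 12.0142^0.4 ≈ 2.7032.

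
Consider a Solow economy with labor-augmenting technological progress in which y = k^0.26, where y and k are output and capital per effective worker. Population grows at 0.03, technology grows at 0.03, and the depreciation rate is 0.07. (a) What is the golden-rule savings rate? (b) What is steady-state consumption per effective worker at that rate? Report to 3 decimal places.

(a) s_gold = 0.260; (b) c_gold ≈ 0.944

Break-even investment rate: n + g + δ = 0.03 + 0.03 + 0.07 = 0.13.
For Cobb-Douglas, s_gold equals capital's share: s_gold = 0.26.
Setting f'(k) = n+g+δ gives 0.26·k^(0.26−1) = 0.13, hence k_gold = (0.26/0.13)^(1/0.74) ≈ 2.5515.
y_gold = 2.5515^0.26 ≈ 1.2758; c_gold = (1−0.26)·y_gold ≈ 0.9441.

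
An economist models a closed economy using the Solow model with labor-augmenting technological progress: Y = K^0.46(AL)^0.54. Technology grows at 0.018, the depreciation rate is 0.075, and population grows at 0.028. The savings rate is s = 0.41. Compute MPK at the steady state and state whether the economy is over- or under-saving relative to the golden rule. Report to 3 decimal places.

under-saving; MPK ≈ 0.136

The effective depreciation rate is n + g + δ = 0.028 + 0.018 + 0.075 = 0.121.
Steady-state k*: s·k^0.46 = 0.121·k gives k* = (0.41/0.121)^(1/0.54) ≈ 9.5825.
MPK = 0.46·9.5825^(-0.54) ≈ 0.1358.
MPK > n+g+δ = 0.121, so the economy is dynamically efficient (under-saving).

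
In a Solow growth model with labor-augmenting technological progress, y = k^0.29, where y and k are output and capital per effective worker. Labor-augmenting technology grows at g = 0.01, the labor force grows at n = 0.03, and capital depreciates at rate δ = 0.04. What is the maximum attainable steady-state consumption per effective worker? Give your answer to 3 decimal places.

c_gold ≈ 1.201

The effective depreciation rate is n + g + δ = 0.03 + 0.01 + 0.04 = 0.08.
Maximizing c = f(k) − (n+g+δ)·k gives f'(k) = n+g+δ, i.e. 0.29·k^(0.29−1) = 0.08, so k_gold = (0.29/0.08)^(1/0.71) ≈ 6.1342.
y_gold = 6.1342^0.29 ≈ 1.6922.
c_gold = y_gold − (n+g+δ)·k_gold = 1.6922 − 0.08·6.1342 ≈ 1.2015.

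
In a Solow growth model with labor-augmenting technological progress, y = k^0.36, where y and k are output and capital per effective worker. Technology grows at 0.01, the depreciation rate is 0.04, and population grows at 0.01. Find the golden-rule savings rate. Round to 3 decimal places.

s_gold = 0.360

Capital per effective worker breaks even when investment replaces (n + g + δ)·k; here n + g + δ = 0.06.
At the golden rule MPK = n+g+δ, and in any Cobb-Douglas steady state s = (n+g+δ)·k/y = MPK·k/y = capital's share 0.36.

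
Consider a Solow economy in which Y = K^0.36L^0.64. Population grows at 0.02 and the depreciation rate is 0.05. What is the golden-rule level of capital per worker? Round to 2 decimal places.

k_gold ≈ 12.92

n + δ = 0.02 + 0.05 = 0.07.
Setting f'(k) = n+δ gives 0.36·k^(0.36−1) = 0.07, hence k_gold = (0.36/0.07)^(1/0.64) ≈ 12.9198.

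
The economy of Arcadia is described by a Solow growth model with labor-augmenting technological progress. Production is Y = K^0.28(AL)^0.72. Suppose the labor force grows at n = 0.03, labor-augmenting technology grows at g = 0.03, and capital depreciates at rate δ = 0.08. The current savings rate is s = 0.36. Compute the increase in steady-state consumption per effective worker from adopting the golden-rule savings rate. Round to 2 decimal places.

Break-even investment rate: n + g + δ = 0.03 + 0.03 + 0.08 = 0.14.
Current steady state (s = 0.36): k* = (0.36/0.14)^(1/0.72) ≈ 3.7127, y* = 3.7127^0.28 ≈ 1.4438, c* = (1−0.36)·1.4438 ≈ 0.9240.
Golden rule sets MPK = n+g+δ: 0.28·k^(0.28−1) = 0.14, so k_gold = (0.28/0.14)^(1/0.72) ≈ 2.6188.
y_gold = 2.6188^0.28 ≈ 1.3094, c_gold = y_gold − 0.14·k_gold ≈ 0.9428.
Gain: Δc = 0.9428 − 0.9240 ≈ 0.0187.

Δc ≈ 0.02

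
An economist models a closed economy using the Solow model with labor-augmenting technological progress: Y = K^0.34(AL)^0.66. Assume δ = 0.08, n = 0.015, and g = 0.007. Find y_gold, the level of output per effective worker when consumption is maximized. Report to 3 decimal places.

y_gold ≈ 1.859

Break-even investment rate: n + g + δ = 0.015 + 0.007 + 0.08 = 0.102.
Setting f'(k) = n+g+δ gives 0.34·k^(0.34−1) = 0.102, hence k_gold = (0.34/0.102)^(1/0.66) ≈ 6.1978.
Output: y_gold = k_gold^0.34 = 6.1978^0.34 ≈ 1.8594.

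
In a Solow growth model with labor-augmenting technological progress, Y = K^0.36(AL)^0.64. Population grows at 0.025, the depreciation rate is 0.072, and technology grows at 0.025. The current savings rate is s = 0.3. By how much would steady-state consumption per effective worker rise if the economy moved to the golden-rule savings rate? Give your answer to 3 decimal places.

Break-even investment rate: n + g + δ = 0.025 + 0.025 + 0.072 = 0.122.
Current steady state (s = 0.3): k* = (0.3/0.122)^(1/0.64) ≈ 4.0791, y* = 4.0791^0.36 ≈ 1.6588, c* = (1−0.3)·1.6588 ≈ 1.1612.
Setting f'(k) = n+g+δ gives 0.36·k^(0.36−1) = 0.122, hence k_gold = (0.36/0.122)^(1/0.64) ≈ 5.4236.
y_gold = 5.4236^0.36 ≈ 1.8380, c_gold = y_gold − 0.122·k_gold ≈ 1.1763.
Gain: Δc = 1.1763 − 1.1612 ≈ 0.0151.

Δc ≈ 0.015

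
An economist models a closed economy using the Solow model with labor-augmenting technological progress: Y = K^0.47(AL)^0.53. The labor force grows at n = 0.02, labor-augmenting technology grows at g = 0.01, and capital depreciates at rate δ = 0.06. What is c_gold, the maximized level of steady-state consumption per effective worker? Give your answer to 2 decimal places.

n + g + δ = 0.02 + 0.01 + 0.06 = 0.09.
Golden rule sets MPK = n+g+δ: 0.47·k^(0.47−1) = 0.09, so k_gold = (0.47/0.09)^(1/0.53) ≈ 22.6175.
y_gold = 22.6175^0.47 ≈ 4.3310.
c_gold = y_gold − (n+g+δ)·k_gold = 4.3310 − 0.09·22.6175 ≈ 2.2954.

c_gold ≈ 2.30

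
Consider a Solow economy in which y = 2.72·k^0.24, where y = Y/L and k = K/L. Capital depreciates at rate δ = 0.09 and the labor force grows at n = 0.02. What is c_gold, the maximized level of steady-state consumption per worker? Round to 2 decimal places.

n + δ = 0.02 + 0.09 = 0.11.
At the golden rule the marginal product of capital equals n+δ: 0.24·2.72·k^(0.24−1) = 0.11. Solving, k_gold = (0.24·2.72/0.11)^(1/0.76) ≈ 10.4139.
y_gold = 2.72·10.4139^0.24 ≈ 4.7731.
c_gold = y_gold − (n+δ)·k_gold = 4.7731 − 0.11·10.4139 ≈ 3.6275.

c_gold ≈ 3.63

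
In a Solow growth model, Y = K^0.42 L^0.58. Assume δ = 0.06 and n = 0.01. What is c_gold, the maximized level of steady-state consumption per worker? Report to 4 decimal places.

Capital per worker breaks even when investment replaces (n + δ)·k; here n + δ = 0.07.
At the golden rule the marginal product of capital equals n+δ: 0.42·k^(0.42−1) = 0.07. Solving, k_gold = (0.42/0.07)^(1/0.58) ≈ 21.9604.
y_gold = 21.9604^0.42 ≈ 3.6601.
c_gold = y_gold − (n+δ)·k_gold = 3.6601 − 0.07·21.9604 ≈ 2.1228.

c_gold ≈ 2.1228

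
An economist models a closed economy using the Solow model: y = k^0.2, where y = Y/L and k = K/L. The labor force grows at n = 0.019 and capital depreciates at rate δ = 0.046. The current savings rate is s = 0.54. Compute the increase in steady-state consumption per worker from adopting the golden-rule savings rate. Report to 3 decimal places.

n + δ = 0.019 + 0.046 = 0.065.
Current steady state (s = 0.54): k* = (0.54/0.065)^(1/0.8) ≈ 14.1043, y* = 14.1043^0.2 ≈ 1.6977, c* = (1−0.54)·1.6977 ≈ 0.7810.
Maximizing c = f(k) − (n+δ)·k gives f'(k) = n+δ, i.e. 0.2·k^(0.2−1) = 0.065, so k_gold = (0.2/0.065)^(1/0.8) ≈ 4.0752.
y_gold = 4.0752^0.2 ≈ 1.3244, c_gold = y_gold − 0.065·k_gold ≈ 1.0595.
Gain: Δc = 1.0595 − 0.7810 ≈ 0.2786.

Δc ≈ 0.279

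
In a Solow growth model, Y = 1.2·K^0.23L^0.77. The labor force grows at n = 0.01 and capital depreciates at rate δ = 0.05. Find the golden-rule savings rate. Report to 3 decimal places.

s_gold = 0.230

Break-even investment rate: n + δ = 0.01 + 0.05 = 0.06.
At the golden rule MPK = n+δ, and in any Cobb-Douglas steady state s = (n+δ)·k/y = MPK·k/y = capital's share 0.23.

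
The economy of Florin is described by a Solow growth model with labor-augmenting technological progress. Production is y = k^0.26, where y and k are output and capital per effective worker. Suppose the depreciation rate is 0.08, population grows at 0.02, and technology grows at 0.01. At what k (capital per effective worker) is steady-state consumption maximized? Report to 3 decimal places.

The effective depreciation rate is n + g + δ = 0.02 + 0.01 + 0.08 = 0.11.
Golden rule sets MPK = n+g+δ: 0.26·k^(0.26−1) = 0.11, so k_gold = (0.26/0.11)^(1/0.74) ≈ 3.1977.

k_gold ≈ 3.198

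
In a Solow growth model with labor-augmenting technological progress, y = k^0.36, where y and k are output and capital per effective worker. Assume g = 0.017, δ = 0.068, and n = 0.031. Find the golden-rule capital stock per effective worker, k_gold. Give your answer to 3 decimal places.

k_gold ≈ 5.868

n + g + δ = 0.031 + 0.017 + 0.068 = 0.116.
At the golden rule the marginal product of capital equals n+g+δ: 0.36·k^(0.36−1) = 0.116. Solving, k_gold = (0.36/0.116)^(1/0.64) ≈ 5.8682.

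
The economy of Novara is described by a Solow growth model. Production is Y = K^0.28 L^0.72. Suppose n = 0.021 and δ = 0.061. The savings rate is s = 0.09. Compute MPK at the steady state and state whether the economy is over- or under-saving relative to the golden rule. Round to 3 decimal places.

under-saving; MPK ≈ 0.255

Break-even investment rate: n + δ = 0.021 + 0.061 = 0.082.
Steady-state k*: s·k^0.28 = 0.082·k gives k* = (0.09/0.082)^(1/0.72) ≈ 1.1380.
MPK = 0.28·1.1380^(-0.72) ≈ 0.2551.
MPK > n+δ = 0.082, so the economy is dynamically efficient (under-saving).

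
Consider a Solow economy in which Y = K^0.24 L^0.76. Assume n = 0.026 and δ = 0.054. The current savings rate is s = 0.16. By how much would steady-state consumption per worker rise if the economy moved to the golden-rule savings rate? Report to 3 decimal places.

The effective depreciation rate is n + δ = 0.026 + 0.054 = 0.08.
Current steady state (s = 0.16): k* = (0.16/0.08)^(1/0.76) ≈ 2.4894, y* = 2.4894^0.24 ≈ 1.2447, c* = (1−0.16)·1.2447 ≈ 1.0455.
Setting f'(k) = n+δ gives 0.24·k^(0.24−1) = 0.08, hence k_gold = (0.24/0.08)^(1/0.76) ≈ 4.2442.
y_gold = 4.2442^0.24 ≈ 1.4147, c_gold = y_gold − 0.08·k_gold ≈ 1.0752.
Gain: Δc = 1.0752 − 1.0455 ≈ 0.0296.

Δc ≈ 0.030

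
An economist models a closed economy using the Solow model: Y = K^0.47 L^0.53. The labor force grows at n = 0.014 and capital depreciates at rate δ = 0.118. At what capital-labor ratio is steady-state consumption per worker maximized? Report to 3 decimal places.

k_gold ≈ 10.980

The effective depreciation rate is n + δ = 0.014 + 0.118 = 0.132.
Maximizing c = f(k) − (n+δ)·k gives f'(k) = n+δ, i.e. 0.47·k^(0.47−1) = 0.132, so k_gold = (0.47/0.132)^(1/0.53) ≈ 10.9802.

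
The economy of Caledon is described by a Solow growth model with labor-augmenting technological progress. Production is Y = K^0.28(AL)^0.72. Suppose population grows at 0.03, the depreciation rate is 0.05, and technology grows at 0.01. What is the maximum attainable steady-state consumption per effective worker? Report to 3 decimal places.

Capital per effective worker breaks even when investment replaces (n + g + δ)·k; here n + g + δ = 0.09.
At the golden rule the marginal product of capital equals n+g+δ: 0.28·k^(0.28−1) = 0.09. Solving, k_gold = (0.28/0.09)^(1/0.72) ≈ 4.8373.
y_gold = 4.8373^0.28 ≈ 1.5549.
c_gold = y_gold − (n+g+δ)·k_gold = 1.5549 − 0.09·4.8373 ≈ 1.1195.

c_gold ≈ 1.119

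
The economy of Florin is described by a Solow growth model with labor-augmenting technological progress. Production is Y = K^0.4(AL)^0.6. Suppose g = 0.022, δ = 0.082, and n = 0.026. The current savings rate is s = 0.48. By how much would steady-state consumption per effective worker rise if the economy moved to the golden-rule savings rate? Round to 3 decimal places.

Δc ≈ 0.027

Break-even investment rate: n + g + δ = 0.026 + 0.022 + 0.082 = 0.13.
Current steady state (s = 0.48): k* = (0.48/0.13)^(1/0.6) ≈ 8.8206, y* = 8.8206^0.4 ≈ 2.3889, c* = (1−0.48)·2.3889 ≈ 1.2422.
Maximizing c = f(k) − (n+g+δ)·k gives f'(k) = n+g+δ, i.e. 0.4·k^(0.4−1) = 0.13, so k_gold = (0.4/0.13)^(1/0.6) ≈ 6.5092.
y_gold = 6.5092^0.4 ≈ 2.1155, c_gold = y_gold − 0.13·k_gold ≈ 1.2693.
Gain: Δc = 1.2693 − 1.2422 ≈ 0.0271.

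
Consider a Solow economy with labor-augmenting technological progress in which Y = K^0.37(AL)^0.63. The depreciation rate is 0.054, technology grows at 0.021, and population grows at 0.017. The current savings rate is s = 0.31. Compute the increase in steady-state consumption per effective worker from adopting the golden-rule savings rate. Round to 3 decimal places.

Δc ≈ 0.018

Capital per effective worker breaks even when investment replaces (n + g + δ)·k; here n + g + δ = 0.092.
Current steady state (s = 0.31): k* = (0.31/0.092)^(1/0.63) ≈ 6.8773, y* = 6.8773^0.37 ≈ 2.0410, c* = (1−0.31)·2.0410 ≈ 1.4083.
At the golden rule the marginal product of capital equals n+g+δ: 0.37·k^(0.37−1) = 0.092. Solving, k_gold = (0.37/0.092)^(1/0.63) ≈ 9.1072.
y_gold = 9.1072^0.37 ≈ 2.2645, c_gold = y_gold − 0.092·k_gold ≈ 1.4266.
Gain: Δc = 1.4266 − 1.4083 ≈ 0.0183.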